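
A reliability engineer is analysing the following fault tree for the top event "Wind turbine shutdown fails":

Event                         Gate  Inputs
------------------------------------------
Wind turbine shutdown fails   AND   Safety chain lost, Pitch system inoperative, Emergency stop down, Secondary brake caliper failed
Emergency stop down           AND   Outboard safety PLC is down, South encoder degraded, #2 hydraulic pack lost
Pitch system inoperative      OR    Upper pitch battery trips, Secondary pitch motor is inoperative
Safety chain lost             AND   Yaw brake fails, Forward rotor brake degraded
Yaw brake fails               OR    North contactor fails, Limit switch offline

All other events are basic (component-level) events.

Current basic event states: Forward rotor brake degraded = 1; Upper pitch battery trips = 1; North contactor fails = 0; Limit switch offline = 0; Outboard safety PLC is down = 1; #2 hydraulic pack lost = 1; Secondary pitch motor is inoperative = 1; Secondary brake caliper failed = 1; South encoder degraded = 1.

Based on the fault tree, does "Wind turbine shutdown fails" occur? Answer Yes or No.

Yaw brake fails [OR]: North contactor fails=not, Limit switch offline=not → no input occurs → does not occur.
Safety chain lost [AND]: Yaw brake fails=not, Forward rotor brake degraded=occurs → not all inputs occur → does not occur.
Pitch system inoperative [OR]: Upper pitch battery trips=occurs, Secondary pitch motor is inoperative=occurs → at least one input occurs → occurs.
Emergency stop down [AND]: Outboard safety PLC is down=occurs, South encoder degraded=occurs, #2 hydraulic pack lost=occurs → all inputs occur → occurs.
Wind turbine shutdown fails [AND]: Safety chain lost=not, Pitch system inoperative=occurs, Emergency stop down=occurs, Secondary brake caliper failed=occurs → not all inputs occur → does not occur.

No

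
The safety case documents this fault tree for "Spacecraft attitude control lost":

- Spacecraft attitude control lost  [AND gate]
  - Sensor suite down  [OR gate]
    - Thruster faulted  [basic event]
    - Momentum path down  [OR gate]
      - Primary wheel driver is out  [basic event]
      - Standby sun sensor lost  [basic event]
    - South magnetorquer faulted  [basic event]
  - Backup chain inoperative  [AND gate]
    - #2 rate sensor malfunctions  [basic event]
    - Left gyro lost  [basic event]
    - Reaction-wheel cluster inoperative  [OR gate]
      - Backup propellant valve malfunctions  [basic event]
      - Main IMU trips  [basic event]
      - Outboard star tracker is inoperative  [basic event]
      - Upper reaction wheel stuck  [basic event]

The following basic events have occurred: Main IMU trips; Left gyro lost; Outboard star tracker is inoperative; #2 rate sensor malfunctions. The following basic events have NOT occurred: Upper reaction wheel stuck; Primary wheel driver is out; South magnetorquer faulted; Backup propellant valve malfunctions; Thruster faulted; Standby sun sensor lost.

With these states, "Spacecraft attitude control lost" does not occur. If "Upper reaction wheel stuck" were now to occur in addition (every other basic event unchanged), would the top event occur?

Counterfactual: set "Upper reaction wheel stuck" to occurred.
Momentum path down [OR]: Primary wheel driver is out=not, Standby sun sensor lost=not → no input occurs → does not occur.
Sensor suite down [OR]: Thruster faulted=not, Momentum path down=not, South magnetorquer faulted=not → no input occurs → does not occur.
Reaction-wheel cluster inoperative [OR]: Backup propellant valve malfunctions=not, Main IMU trips=occurs, Outboard star tracker is inoperative=occurs, Upper reaction wheel stuck=occurs → at least one input occurs → occurs.
Backup chain inoperative [AND]: #2 rate sensor malfunctions=occurs, Left gyro lost=occurs, Reaction-wheel cluster inoperative=occurs → all inputs occur → occurs.
Spacecraft attitude control lost [AND]: Sensor suite down=not, Backup chain inoperative=occurs → not all inputs occur → does not occur.

No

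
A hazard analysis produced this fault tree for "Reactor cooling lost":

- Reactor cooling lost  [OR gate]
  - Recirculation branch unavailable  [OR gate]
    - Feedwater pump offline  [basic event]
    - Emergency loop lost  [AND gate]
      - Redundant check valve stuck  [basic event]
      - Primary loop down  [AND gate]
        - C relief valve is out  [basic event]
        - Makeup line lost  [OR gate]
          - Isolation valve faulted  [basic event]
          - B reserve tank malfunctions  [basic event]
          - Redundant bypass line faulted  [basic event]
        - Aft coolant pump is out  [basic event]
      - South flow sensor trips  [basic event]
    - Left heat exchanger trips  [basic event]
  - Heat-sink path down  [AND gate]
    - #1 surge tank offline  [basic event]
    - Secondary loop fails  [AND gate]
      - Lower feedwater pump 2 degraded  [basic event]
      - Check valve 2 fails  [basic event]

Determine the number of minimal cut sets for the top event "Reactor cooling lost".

Makeup line lost [OR]: union of children's cut sets → 3 cut set(s).
Primary loop down [AND]: one cut set from each child combined → 1 × 3 × 1 = 3 cut set(s).
Emergency loop lost [AND]: one cut set from each child combined → 1 × 3 × 1 = 3 cut set(s).
Recirculation branch unavailable [OR]: union of children's cut sets → 5 cut set(s).
Secondary loop fails [AND]: one cut set from each child combined → 1 × 1 = 1 cut set(s).
Heat-sink path down [AND]: one cut set from each child combined → 1 × 1 = 1 cut set(s).
Reactor cooling lost [OR]: union of children's cut sets → 6 cut set(s).
Minimal cut sets: {Feedwater pump offline}; {Aft coolant pump is out, C relief valve is out, Isolation valve faulted, Redundant check valve stuck, South flow sensor trips}; {Aft coolant pump is out, B reserve tank malfunctions, C relief valve is out, Redundant check valve stuck, South flow sensor trips}; {Aft coolant pump is out, C relief valve is out, Redundant bypass line faulted, Redundant check valve stuck, South flow sensor trips}; {Left heat exchanger trips}; {#1 surge tank offline, Check valve 2 fails, Lower feedwater pump 2 degraded}.

6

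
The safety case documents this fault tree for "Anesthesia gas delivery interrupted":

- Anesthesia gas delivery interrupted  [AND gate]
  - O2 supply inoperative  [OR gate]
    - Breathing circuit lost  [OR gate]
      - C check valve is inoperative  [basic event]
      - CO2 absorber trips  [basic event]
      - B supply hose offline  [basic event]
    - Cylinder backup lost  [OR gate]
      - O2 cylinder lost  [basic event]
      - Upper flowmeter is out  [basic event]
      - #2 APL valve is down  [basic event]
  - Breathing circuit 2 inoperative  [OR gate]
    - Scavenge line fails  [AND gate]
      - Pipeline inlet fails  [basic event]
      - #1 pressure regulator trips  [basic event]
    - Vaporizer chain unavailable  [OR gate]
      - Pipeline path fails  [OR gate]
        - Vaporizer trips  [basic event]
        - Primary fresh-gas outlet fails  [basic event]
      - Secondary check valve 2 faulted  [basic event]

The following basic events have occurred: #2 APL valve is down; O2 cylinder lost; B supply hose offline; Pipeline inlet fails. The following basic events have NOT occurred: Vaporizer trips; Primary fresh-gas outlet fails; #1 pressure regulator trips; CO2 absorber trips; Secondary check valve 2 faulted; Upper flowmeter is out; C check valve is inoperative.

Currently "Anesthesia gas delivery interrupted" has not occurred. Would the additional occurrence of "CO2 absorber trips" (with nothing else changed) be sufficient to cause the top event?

Counterfactual: set "CO2 absorber trips" to occurred.
Breathing circuit lost [OR]: C check valve is inoperative=not, CO2 absorber trips=occurs, B supply hose offline=occurs → at least one input occurs → occurs.
Cylinder backup lost [OR]: O2 cylinder lost=occurs, Upper flowmeter is out=not, #2 APL valve is down=occurs → at least one input occurs → occurs.
O2 supply inoperative [OR]: Breathing circuit lost=occurs, Cylinder backup lost=occurs → at least one input occurs → occurs.
Scavenge line fails [AND]: Pipeline inlet fails=occurs, #1 pressure regulator trips=not → not all inputs occur → does not occur.
Pipeline path fails [OR]: Vaporizer trips=not, Primary fresh-gas outlet fails=not → no input occurs → does not occur.
Vaporizer chain unavailable [OR]: Pipeline path fails=not, Secondary check valve 2 faulted=not → no input occurs → does not occur.
Breathing circuit 2 inoperative [OR]: Scavenge line fails=not, Vaporizer chain unavailable=not → no input occurs → does not occur.
Anesthesia gas delivery interrupted [AND]: O2 supply inoperative=occurs, Breathing circuit 2 inoperative=not → not all inputs occur → does not occur.

No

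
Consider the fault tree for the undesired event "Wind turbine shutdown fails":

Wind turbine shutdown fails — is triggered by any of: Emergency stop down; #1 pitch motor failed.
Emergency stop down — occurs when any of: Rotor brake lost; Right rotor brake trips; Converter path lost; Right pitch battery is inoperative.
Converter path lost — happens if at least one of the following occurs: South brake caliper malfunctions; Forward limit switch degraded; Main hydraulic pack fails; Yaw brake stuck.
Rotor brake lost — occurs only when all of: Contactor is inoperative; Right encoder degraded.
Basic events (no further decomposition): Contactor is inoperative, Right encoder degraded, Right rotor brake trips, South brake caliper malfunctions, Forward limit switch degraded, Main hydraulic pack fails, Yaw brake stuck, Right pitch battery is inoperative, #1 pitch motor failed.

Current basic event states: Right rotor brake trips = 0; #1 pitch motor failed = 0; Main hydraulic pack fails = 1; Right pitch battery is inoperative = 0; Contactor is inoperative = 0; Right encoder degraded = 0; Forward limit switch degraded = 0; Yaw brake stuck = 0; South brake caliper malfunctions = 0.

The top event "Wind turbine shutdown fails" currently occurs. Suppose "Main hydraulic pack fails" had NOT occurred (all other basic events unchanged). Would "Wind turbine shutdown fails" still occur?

Counterfactual: set "Main hydraulic pack fails" to not occurred.
Rotor brake lost [AND]: Contactor is inoperative=not, Right encoder degraded=not → not all inputs occur → does not occur.
Converter path lost [OR]: South brake caliper malfunctions=not, Forward limit switch degraded=not, Main hydraulic pack fails=not, Yaw brake stuck=not → no input occurs → does not occur.
Emergency stop down [OR]: Rotor brake lost=not, Right rotor brake trips=not, Converter path lost=not, Right pitch battery is inoperative=not → no input occurs → does not occur.
Wind turbine shutdown fails [OR]: Emergency stop down=not, #1 pitch motor failed=not → no input occurs → does not occur.

No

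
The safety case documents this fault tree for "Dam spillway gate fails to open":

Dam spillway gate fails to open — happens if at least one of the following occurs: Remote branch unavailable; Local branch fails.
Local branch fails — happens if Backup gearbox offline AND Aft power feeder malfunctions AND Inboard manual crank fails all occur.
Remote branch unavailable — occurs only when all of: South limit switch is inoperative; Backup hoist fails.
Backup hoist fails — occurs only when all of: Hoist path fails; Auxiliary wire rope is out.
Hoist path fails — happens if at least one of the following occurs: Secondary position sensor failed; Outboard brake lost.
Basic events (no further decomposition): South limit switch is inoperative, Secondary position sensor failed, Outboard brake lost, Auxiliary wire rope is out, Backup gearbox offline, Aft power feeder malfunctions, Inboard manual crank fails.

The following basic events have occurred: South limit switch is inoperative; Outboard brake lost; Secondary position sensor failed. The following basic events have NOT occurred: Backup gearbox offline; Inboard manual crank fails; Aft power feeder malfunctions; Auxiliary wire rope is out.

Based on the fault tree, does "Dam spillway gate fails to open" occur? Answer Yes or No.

No

Hoist path fails [OR]: Secondary position sensor failed=occurs, Outboard brake lost=occurs → at least one input occurs → occurs.
Backup hoist fails [AND]: Hoist path fails=occurs, Auxiliary wire rope is out=not → not all inputs occur → does not occur.
Remote branch unavailable [AND]: South limit switch is inoperative=occurs, Backup hoist fails=not → not all inputs occur → does not occur.
Local branch fails [AND]: Backup gearbox offline=not, Aft power feeder malfunctions=not, Inboard manual crank fails=not → not all inputs occur → does not occur.
Dam spillway gate fails to open [OR]: Remote branch unavailable=not, Local branch fails=not → no input occurs → does not occur.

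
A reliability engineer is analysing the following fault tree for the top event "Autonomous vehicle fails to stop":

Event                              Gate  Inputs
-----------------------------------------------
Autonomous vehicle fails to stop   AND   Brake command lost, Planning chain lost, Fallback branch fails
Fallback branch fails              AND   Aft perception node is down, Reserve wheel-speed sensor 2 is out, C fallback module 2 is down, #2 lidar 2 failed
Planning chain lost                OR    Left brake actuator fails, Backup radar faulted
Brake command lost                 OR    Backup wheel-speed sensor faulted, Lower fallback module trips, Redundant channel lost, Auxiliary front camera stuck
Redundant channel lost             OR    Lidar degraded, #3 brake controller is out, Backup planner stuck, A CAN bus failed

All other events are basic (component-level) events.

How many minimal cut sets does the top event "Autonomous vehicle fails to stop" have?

Redundant channel lost [OR]: union of children's cut sets → 4 cut set(s).
Brake command lost [OR]: union of children's cut sets → 7 cut set(s).
Planning chain lost [OR]: union of children's cut sets → 2 cut set(s).
Fallback branch fails [AND]: one cut set from each child combined → 1 × 1 × 1 × 1 = 1 cut set(s).
Autonomous vehicle fails to stop [AND]: one cut set from each child combined → 7 × 2 × 1 = 14 cut set(s).

14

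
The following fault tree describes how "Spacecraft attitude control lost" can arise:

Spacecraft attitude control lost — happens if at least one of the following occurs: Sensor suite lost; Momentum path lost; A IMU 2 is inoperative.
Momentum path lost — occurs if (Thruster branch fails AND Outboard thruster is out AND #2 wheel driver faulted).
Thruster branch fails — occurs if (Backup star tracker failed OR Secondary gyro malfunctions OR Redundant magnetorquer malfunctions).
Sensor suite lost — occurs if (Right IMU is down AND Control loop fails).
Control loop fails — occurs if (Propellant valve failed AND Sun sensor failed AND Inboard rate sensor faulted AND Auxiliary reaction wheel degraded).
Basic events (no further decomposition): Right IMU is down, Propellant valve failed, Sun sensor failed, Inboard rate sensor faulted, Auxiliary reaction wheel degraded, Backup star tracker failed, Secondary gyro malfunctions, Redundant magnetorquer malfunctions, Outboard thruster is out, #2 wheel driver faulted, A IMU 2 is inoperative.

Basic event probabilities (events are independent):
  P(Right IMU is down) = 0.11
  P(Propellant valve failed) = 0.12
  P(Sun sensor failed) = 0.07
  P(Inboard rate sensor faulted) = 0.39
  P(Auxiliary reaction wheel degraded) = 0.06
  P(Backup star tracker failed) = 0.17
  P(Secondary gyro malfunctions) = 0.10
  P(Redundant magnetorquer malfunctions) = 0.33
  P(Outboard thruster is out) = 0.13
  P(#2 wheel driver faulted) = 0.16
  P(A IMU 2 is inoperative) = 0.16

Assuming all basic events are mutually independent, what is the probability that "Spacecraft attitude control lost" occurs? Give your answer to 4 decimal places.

P(Control loop fails) [AND] = 0.12 × 0.07 × 0.39 × 0.06 = 0.000197
P(Sensor suite lost) [AND] = 0.11 × 0.000197 = 0.000022
P(Thruster branch fails) [OR] = 1 − (1−0.17) × (1−0.10) × (1−0.33) = 0.499510
P(Momentum path lost) [AND] = 0.499510 × 0.13 × 0.16 = 0.010390
P(Spacecraft attitude control lost) [OR] = 1 − (1−0.000022) × (1−0.010390) × (1−0.16) = 0.168746
Rounded to 4 decimal places: P(Spacecraft attitude control lost) ≈ 0.1687.

0.1687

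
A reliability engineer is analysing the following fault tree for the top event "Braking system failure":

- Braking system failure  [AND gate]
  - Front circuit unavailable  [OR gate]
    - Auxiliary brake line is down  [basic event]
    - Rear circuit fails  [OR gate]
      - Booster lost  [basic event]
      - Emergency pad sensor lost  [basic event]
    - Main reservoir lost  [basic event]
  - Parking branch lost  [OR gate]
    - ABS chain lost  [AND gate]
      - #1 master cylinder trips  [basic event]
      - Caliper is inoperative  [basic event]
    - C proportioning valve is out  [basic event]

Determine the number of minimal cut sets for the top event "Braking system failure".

Rear circuit fails [OR]: union of children's cut sets → 2 cut set(s).
Front circuit unavailable [OR]: union of children's cut sets → 4 cut set(s).
ABS chain lost [AND]: one cut set from each child combined → 1 × 1 = 1 cut set(s).
Parking branch lost [OR]: union of children's cut sets → 2 cut set(s).
Braking system failure [AND]: one cut set from each child combined → 4 × 2 = 8 cut set(s).
Minimal cut sets: {#1 master cylinder trips, Auxiliary brake line is down, Caliper is inoperative}; {Auxiliary brake line is down, C proportioning valve is out}; {#1 master cylinder trips, Booster lost, Caliper is inoperative}; {Booster lost, C proportioning valve is out}; {#1 master cylinder trips, Caliper is inoperative, Emergency pad sensor lost}; {C proportioning valve is out, Emergency pad sensor lost}; {#1 master cylinder trips, Caliper is inoperative, Main reservoir lost}; {C proportioning valve is out, Main reservoir lost}.

8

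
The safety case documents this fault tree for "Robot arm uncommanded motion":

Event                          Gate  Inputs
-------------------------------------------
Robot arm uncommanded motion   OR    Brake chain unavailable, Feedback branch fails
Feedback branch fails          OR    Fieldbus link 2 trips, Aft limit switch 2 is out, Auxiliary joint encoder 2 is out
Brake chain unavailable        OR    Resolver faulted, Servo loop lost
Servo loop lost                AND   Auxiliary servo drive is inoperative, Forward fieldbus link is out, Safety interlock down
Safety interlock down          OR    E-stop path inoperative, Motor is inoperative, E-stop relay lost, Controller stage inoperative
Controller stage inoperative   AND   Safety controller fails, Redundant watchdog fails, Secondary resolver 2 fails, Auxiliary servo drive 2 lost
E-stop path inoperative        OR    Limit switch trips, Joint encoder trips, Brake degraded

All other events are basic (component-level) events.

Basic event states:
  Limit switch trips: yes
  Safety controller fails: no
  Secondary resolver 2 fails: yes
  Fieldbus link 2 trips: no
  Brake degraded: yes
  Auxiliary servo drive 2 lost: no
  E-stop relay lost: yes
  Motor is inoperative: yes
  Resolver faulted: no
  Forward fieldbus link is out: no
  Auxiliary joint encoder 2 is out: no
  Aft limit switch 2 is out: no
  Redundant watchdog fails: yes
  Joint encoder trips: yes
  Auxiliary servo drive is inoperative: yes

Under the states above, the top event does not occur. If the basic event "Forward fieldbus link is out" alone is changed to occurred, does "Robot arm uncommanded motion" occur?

Yes

Counterfactual: set "Forward fieldbus link is out" to occurred.
E-stop path inoperative [OR]: Limit switch trips=occurs, Joint encoder trips=occurs, Brake degraded=occurs → at least one input occurs → occurs.
Controller stage inoperative [AND]: Safety controller fails=not, Redundant watchdog fails=occurs, Secondary resolver 2 fails=occurs, Auxiliary servo drive 2 lost=not → not all inputs occur → does not occur.
Safety interlock down [OR]: E-stop path inoperative=occurs, Motor is inoperative=occurs, E-stop relay lost=occurs, Controller stage inoperative=not → at least one input occurs → occurs.
Servo loop lost [AND]: Auxiliary servo drive is inoperative=occurs, Forward fieldbus link is out=occurs, Safety interlock down=occurs → all inputs occur → occurs.
Brake chain unavailable [OR]: Resolver faulted=not, Servo loop lost=occurs → at least one input occurs → occurs.
Feedback branch fails [OR]: Fieldbus link 2 trips=not, Aft limit switch 2 is out=not, Auxiliary joint encoder 2 is out=not → no input occurs → does not occur.
Robot arm uncommanded motion [OR]: Brake chain unavailable=occurs, Feedback branch fails=not → at least one input occurs → occurs.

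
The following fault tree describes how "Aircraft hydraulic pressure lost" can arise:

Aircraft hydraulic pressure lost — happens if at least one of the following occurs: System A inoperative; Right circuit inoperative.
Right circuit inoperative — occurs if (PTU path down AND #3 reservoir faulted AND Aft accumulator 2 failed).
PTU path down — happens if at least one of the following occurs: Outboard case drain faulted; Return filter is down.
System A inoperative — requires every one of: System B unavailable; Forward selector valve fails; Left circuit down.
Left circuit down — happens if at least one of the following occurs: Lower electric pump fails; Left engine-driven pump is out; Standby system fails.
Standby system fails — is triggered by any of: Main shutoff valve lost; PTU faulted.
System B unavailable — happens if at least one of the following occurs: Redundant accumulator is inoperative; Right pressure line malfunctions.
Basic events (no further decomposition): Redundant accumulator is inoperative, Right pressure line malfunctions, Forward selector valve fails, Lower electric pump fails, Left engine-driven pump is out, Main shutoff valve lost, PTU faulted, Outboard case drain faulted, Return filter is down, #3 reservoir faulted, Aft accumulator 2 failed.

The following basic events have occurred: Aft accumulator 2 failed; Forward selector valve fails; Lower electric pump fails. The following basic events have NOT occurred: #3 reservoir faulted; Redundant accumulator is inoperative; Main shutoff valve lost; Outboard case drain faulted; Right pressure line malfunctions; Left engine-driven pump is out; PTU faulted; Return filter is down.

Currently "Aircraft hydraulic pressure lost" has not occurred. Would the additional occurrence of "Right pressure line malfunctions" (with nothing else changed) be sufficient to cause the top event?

Yes

Counterfactual: set "Right pressure line malfunctions" to occurred.
System B unavailable [OR]: Redundant accumulator is inoperative=not, Right pressure line malfunctions=occurs → at least one input occurs → occurs.
Standby system fails [OR]: Main shutoff valve lost=not, PTU faulted=not → no input occurs → does not occur.
Left circuit down [OR]: Lower electric pump fails=occurs, Left engine-driven pump is out=not, Standby system fails=not → at least one input occurs → occurs.
System A inoperative [AND]: System B unavailable=occurs, Forward selector valve fails=occurs, Left circuit down=occurs → all inputs occur → occurs.
PTU path down [OR]: Outboard case drain faulted=not, Return filter is down=not → no input occurs → does not occur.
Right circuit inoperative [AND]: PTU path down=not, #3 reservoir faulted=not, Aft accumulator 2 failed=occurs → not all inputs occur → does not occur.
Aircraft hydraulic pressure lost [OR]: System A inoperative=occurs, Right circuit inoperative=not → at least one input occurs → occurs.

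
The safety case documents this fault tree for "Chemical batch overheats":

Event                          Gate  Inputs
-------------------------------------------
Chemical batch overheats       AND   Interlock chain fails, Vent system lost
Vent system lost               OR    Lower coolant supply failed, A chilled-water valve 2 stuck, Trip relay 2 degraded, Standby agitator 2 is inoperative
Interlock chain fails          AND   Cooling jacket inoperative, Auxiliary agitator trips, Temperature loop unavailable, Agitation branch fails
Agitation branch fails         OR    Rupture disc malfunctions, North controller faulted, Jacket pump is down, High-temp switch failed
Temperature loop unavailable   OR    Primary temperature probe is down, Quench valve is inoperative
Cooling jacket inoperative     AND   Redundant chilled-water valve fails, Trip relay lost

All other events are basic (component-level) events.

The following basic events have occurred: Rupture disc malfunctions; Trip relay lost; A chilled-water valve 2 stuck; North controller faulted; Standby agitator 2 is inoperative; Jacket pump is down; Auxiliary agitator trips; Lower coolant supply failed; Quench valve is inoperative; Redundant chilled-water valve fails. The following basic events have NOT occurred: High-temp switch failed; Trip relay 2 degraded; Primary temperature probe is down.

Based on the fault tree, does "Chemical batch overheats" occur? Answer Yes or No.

Cooling jacket inoperative [AND]: Redundant chilled-water valve fails=occurs, Trip relay lost=occurs → all inputs occur → occurs.
Temperature loop unavailable [OR]: Primary temperature probe is down=not, Quench valve is inoperative=occurs → at least one input occurs → occurs.
Agitation branch fails [OR]: Rupture disc malfunctions=occurs, North controller faulted=occurs, Jacket pump is down=occurs, High-temp switch failed=not → at least one input occurs → occurs.
Interlock chain fails [AND]: Cooling jacket inoperative=occurs, Auxiliary agitator trips=occurs, Temperature loop unavailable=occurs, Agitation branch fails=occurs → all inputs occur → occurs.
Vent system lost [OR]: Lower coolant supply failed=occurs, A chilled-water valve 2 stuck=occurs, Trip relay 2 degraded=not, Standby agitator 2 is inoperative=occurs → at least one input occurs → occurs.
Chemical batch overheats [AND]: Interlock chain fails=occurs, Vent system lost=occurs → all inputs occur → occurs.

Yes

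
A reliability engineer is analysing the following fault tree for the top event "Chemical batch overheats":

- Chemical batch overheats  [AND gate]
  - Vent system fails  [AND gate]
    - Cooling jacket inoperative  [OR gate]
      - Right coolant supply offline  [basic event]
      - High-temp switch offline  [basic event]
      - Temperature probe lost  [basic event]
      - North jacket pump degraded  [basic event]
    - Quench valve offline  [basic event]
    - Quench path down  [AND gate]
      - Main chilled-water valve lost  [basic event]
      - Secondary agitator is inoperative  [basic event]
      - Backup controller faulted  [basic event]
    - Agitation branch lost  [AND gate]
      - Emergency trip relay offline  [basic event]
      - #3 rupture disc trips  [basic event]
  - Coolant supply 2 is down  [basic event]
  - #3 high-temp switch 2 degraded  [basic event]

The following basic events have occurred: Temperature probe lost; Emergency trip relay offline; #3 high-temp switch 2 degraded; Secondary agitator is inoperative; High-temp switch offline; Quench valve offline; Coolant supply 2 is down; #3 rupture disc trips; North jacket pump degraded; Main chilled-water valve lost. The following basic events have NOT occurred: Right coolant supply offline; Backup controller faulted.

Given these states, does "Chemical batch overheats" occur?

No

Cooling jacket inoperative [OR]: Right coolant supply offline=not, High-temp switch offline=occurs, Temperature probe lost=occurs, North jacket pump degraded=occurs → at least one input occurs → occurs.
Quench path down [AND]: Main chilled-water valve lost=occurs, Secondary agitator is inoperative=occurs, Backup controller faulted=not → not all inputs occur → does not occur.
Agitation branch lost [AND]: Emergency trip relay offline=occurs, #3 rupture disc trips=occurs → all inputs occur → occurs.
Vent system fails [AND]: Cooling jacket inoperative=occurs, Quench valve offline=occurs, Quench path down=not, Agitation branch lost=occurs → not all inputs occur → does not occur.
Chemical batch overheats [AND]: Vent system fails=not, Coolant supply 2 is down=occurs, #3 high-temp switch 2 degraded=occurs → not all inputs occur → does not occur.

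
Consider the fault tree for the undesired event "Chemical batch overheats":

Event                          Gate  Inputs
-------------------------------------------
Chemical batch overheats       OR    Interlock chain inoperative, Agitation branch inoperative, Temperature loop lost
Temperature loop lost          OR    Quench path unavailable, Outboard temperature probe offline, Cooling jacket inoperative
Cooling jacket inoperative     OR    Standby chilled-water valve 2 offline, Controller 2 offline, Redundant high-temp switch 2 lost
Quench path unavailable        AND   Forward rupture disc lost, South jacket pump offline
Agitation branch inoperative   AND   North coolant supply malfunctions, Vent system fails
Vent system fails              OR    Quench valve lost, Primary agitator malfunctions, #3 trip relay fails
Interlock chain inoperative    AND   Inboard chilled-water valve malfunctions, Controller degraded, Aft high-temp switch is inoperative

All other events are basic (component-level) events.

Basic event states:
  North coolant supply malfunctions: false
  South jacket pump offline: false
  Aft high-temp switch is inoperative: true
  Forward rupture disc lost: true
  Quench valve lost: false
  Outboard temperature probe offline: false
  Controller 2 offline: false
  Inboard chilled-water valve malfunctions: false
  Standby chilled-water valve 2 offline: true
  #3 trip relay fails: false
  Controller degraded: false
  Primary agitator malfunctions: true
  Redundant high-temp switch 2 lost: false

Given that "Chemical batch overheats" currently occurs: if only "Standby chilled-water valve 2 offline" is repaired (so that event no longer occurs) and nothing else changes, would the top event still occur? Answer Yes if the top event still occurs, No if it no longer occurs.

No

Counterfactual: set "Standby chilled-water valve 2 offline" to not occurred.
Interlock chain inoperative [AND]: Inboard chilled-water valve malfunctions=not, Controller degraded=not, Aft high-temp switch is inoperative=occurs → not all inputs occur → does not occur.
Vent system fails [OR]: Quench valve lost=not, Primary agitator malfunctions=occurs, #3 trip relay fails=not → at least one input occurs → occurs.
Agitation branch inoperative [AND]: North coolant supply malfunctions=not, Vent system fails=occurs → not all inputs occur → does not occur.
Quench path unavailable [AND]: Forward rupture disc lost=occurs, South jacket pump offline=not → not all inputs occur → does not occur.
Cooling jacket inoperative [OR]: Standby chilled-water valve 2 offline=not, Controller 2 offline=not, Redundant high-temp switch 2 lost=not → no input occurs → does not occur.
Temperature loop lost [OR]: Quench path unavailable=not, Outboard temperature probe offline=not, Cooling jacket inoperative=not → no input occurs → does not occur.
Chemical batch overheats [OR]: Interlock chain inoperative=not, Agitation branch inoperative=not, Temperature loop lost=not → no input occurs → does not occur.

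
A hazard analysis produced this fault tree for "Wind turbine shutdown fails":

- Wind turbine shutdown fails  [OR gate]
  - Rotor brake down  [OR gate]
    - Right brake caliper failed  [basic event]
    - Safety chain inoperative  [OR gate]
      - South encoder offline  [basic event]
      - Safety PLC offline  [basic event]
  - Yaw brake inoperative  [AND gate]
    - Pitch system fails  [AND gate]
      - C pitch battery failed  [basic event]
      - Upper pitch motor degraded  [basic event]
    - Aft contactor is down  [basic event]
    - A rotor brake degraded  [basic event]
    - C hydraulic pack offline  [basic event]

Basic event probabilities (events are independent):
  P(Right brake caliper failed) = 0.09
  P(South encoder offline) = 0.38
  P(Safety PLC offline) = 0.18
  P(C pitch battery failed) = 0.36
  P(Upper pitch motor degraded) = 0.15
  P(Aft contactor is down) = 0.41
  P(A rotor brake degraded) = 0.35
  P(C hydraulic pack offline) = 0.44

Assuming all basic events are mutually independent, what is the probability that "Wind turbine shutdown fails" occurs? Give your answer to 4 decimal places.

0.5389

P(Safety chain inoperative) [OR] = 1 − (1−0.38) × (1−0.18) = 0.491600
P(Rotor brake down) [OR] = 1 − (1−0.09) × (1−0.491600) = 0.537356
P(Pitch system fails) [AND] = 0.36 × 0.15 = 0.054000
P(Yaw brake inoperative) [AND] = 0.054000 × 0.41 × 0.35 × 0.44 = 0.003410
P(Wind turbine shutdown fails) [OR] = 1 − (1−0.537356) × (1−0.003410) = 0.538934
Rounded to 4 decimal places: P(Wind turbine shutdown fails) ≈ 0.5389.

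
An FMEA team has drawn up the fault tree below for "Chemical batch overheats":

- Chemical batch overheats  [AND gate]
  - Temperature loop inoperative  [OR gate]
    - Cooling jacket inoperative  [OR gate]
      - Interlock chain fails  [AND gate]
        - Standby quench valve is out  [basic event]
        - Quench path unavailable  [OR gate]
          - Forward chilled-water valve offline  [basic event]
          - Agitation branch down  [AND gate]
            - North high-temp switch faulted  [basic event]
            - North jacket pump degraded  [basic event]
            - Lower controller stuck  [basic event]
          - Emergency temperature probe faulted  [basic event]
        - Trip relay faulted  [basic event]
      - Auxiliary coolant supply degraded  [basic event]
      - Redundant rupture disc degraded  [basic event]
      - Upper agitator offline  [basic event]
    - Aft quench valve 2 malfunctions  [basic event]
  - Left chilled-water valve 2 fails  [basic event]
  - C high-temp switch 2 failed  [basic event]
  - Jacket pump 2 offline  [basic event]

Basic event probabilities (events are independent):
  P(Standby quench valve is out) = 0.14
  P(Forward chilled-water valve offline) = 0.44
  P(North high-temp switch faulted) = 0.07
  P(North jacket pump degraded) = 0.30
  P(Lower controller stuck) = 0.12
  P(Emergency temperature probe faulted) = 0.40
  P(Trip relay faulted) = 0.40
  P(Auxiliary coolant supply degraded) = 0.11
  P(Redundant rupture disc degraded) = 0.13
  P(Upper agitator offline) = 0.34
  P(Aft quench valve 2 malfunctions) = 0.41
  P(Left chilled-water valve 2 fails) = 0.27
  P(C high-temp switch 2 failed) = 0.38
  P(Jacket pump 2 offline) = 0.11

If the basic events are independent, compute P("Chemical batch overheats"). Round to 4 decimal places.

0.0080

P(Agitation branch down) [AND] = 0.07 × 0.30 × 0.12 = 0.002520
P(Quench path unavailable) [OR] = 1 − (1−0.44) × (1−0.002520) × (1−0.40) = 0.664847
P(Interlock chain fails) [AND] = 0.14 × 0.664847 × 0.40 = 0.037231
P(Cooling jacket inoperative) [OR] = 1 − (1−0.037231) × (1−0.11) × (1−0.13) × (1−0.34) = 0.507988
P(Temperature loop inoperative) [OR] = 1 − (1−0.507988) × (1−0.41) = 0.709713
P(Chemical batch overheats) [AND] = 0.709713 × 0.27 × 0.38 × 0.11 = 0.008010
Rounded to 4 decimal places: P(Chemical batch overheats) ≈ 0.0080.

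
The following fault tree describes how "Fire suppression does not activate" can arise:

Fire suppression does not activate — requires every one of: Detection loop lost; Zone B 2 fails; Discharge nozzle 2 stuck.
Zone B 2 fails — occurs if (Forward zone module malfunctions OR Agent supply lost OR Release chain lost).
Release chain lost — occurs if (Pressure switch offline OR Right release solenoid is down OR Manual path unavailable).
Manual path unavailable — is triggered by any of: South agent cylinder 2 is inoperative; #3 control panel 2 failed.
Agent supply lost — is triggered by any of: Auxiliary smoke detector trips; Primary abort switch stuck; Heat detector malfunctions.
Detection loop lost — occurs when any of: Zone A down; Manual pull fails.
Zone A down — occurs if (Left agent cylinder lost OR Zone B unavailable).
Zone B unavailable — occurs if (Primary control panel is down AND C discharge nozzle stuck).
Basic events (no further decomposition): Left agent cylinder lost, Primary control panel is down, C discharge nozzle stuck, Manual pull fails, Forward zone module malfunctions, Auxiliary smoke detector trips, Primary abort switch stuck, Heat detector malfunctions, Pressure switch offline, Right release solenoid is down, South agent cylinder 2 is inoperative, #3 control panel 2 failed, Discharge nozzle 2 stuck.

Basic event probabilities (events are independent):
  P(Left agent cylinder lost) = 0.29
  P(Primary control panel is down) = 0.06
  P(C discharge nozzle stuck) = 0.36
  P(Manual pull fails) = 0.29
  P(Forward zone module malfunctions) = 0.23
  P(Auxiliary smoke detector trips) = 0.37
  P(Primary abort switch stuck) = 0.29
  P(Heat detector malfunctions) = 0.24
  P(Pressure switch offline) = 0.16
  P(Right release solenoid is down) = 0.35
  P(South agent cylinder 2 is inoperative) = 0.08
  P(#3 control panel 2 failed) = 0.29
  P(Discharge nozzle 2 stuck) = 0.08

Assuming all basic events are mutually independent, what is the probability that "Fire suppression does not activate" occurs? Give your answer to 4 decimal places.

0.0368

P(Zone B unavailable) [AND] = 0.06 × 0.36 = 0.021600
P(Zone A down) [OR] = 1 − (1−0.29) × (1−0.021600) = 0.305336
P(Detection loop lost) [OR] = 1 − (1−0.305336) × (1−0.29) = 0.506789
P(Agent supply lost) [OR] = 1 − (1−0.37) × (1−0.29) × (1−0.24) = 0.660052
P(Manual path unavailable) [OR] = 1 − (1−0.08) × (1−0.29) = 0.346800
P(Release chain lost) [OR] = 1 − (1−0.16) × (1−0.35) × (1−0.346800) = 0.643353
P(Zone B 2 fails) [OR] = 1 − (1−0.23) × (1−0.660052) × (1−0.643353) = 0.906644
P(Fire suppression does not activate) [AND] = 0.506789 × 0.906644 × 0.08 = 0.036758
Rounded to 4 decimal places: P(Fire suppression does not activate) ≈ 0.0368.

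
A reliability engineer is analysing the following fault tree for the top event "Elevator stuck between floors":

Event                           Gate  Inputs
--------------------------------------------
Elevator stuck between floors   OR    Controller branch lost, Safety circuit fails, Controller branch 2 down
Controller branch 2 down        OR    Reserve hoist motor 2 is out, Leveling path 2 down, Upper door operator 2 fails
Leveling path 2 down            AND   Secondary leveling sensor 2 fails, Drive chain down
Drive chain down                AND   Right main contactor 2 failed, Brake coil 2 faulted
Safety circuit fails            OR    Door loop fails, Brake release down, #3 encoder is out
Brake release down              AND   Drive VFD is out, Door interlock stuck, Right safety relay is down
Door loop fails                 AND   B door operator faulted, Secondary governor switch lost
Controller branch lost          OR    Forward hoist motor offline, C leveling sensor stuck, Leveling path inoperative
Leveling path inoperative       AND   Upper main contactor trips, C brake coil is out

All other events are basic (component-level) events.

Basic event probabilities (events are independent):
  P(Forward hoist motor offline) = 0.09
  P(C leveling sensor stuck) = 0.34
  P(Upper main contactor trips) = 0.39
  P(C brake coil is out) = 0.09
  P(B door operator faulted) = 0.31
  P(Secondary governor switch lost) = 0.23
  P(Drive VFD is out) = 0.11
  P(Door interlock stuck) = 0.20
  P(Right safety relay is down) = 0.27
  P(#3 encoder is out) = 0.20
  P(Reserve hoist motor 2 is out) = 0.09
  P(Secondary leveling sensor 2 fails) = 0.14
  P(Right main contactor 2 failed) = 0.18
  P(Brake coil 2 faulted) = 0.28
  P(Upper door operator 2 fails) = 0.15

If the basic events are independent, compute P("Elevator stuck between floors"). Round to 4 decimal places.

0.6713

P(Leveling path inoperative) [AND] = 0.39 × 0.09 = 0.035100
P(Controller branch lost) [OR] = 1 − (1−0.09) × (1−0.34) × (1−0.035100) = 0.420481
P(Door loop fails) [AND] = 0.31 × 0.23 = 0.071300
P(Brake release down) [AND] = 0.11 × 0.20 × 0.27 = 0.005940
P(Safety circuit fails) [OR] = 1 − (1−0.071300) × (1−0.005940) × (1−0.20) = 0.261453
P(Drive chain down) [AND] = 0.18 × 0.28 = 0.050400
P(Leveling path 2 down) [AND] = 0.14 × 0.050400 = 0.007056
P(Controller branch 2 down) [OR] = 1 − (1−0.09) × (1−0.007056) × (1−0.15) = 0.231958
P(Elevator stuck between floors) [OR] = 1 − (1−0.420481) × (1−0.261453) × (1−0.231958) = 0.671276
Rounded to 4 decimal places: P(Elevator stuck between floors) ≈ 0.6713.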